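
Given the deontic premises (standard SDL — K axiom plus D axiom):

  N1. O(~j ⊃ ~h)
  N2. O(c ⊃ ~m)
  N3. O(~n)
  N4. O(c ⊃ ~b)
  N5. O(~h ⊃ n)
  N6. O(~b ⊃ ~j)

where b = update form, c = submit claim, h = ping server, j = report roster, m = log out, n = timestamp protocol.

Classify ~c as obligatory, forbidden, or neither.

Obligatory

Premise 3 states O(~n) outright.
The contrapositive of premise 5 (O(~h ⊃ n)) is O(~n ⊃ h), and O(~n) is already established, so O(h).
The contrapositive of premise 1 (O(~j ⊃ ~h)) is O(h ⊃ j), and O(h) is already established, so O(j).
The contrapositive of premise 6 (O(~b ⊃ ~j)) is O(j ⊃ b), and O(j) is already established, so O(b).
Premise 4, O(c ⊃ ~b), contraposes to O(b ⊃ ~c); with O(b) we get O(~c).
Premise 2 does not contribute to this derivation.
Hence ~c is obligatory.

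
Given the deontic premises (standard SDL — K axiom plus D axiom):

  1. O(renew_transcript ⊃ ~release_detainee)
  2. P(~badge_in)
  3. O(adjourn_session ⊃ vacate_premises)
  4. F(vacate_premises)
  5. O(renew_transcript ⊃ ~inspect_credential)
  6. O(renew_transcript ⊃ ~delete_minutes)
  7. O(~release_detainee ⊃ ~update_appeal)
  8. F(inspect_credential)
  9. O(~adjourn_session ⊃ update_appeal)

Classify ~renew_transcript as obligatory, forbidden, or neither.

Obligatory

F(vacate_premises) at premise 4 means O(~vacate_premises).
The contrapositive of premise 3 (O(adjourn_session ⊃ vacate_premises)) is O(~vacate_premises ⊃ ~adjourn_session), and O(~vacate_premises) is already established, so O(~adjourn_session).
From O(~adjourn_session) and premise 9, O(~adjourn_session ⊃ update_appeal), we obtain O(update_appeal).
The contrapositive of premise 7 (O(~release_detainee ⊃ ~update_appeal)) is O(update_appeal ⊃ release_detainee), and O(update_appeal) is already established, so O(release_detainee).
The contrapositive of premise 1 (O(renew_transcript ⊃ ~release_detainee)) is O(release_detainee ⊃ ~renew_transcript), and O(release_detainee) is already established, so O(~renew_transcript).
Premises 2, 5, 6, 8 do not contribute to this derivation.
Hence ~renew_transcript is obligatory.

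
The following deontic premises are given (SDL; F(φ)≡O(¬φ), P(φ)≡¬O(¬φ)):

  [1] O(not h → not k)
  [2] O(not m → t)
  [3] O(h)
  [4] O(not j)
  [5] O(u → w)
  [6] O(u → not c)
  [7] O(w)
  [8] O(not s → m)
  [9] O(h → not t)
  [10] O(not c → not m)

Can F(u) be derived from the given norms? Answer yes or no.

Premise 3 states O(h) outright.
From O(h) and premise 9, O(h → not t), we obtain O(not t).
The contrapositive of premise 2 (O(not m → t)) is O(not t → m), and O(not t) is already established, so O(m).
The contrapositive of premise 10 (O(not c → not m)) is O(m → c), and O(m) is already established, so O(c).
Premise 6, O(u → not c), contraposes to O(c → not u); with O(c) we get O(not u).
Premises 1, 4, 5, 7, 8 do not contribute to this derivation.
So O(not u) holds, i.e. F(u). The claim follows.

Yes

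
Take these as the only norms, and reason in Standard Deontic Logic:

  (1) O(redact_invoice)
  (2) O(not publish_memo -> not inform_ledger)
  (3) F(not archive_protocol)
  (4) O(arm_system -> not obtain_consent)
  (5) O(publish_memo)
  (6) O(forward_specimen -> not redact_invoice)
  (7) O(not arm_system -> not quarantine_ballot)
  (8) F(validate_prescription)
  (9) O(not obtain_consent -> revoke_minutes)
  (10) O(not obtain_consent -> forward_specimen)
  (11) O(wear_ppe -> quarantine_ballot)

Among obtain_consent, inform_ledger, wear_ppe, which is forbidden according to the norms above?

wear_ppe

From premise 1 we have O(redact_invoice).
Premise 6 is O(forward_specimen -> not redact_invoice); contrapositively O(redact_invoice -> not forward_specimen). Since O(redact_invoice) holds, K gives O(not forward_specimen).
Premise 10 is O(not obtain_consent -> forward_specimen); contrapositively O(not forward_specimen -> obtain_consent). Since O(not forward_specimen) holds, K gives O(obtain_consent).
Premise 4, O(arm_system -> not obtain_consent), contraposes to O(obtain_consent -> not arm_system); with O(obtain_consent) we get O(not arm_system).
With premise 7, O(not arm_system -> not quarantine_ballot), the K-axiom yields O(not quarantine_ballot).
The contrapositive of premise 11 (O(wear_ppe -> quarantine_ballot)) is O(not quarantine_ballot -> not wear_ppe), and O(not quarantine_ballot) is already established, so O(not wear_ppe).
So O(not wear_ppe) holds, i.e. wear_ppe is forbidden. None of the other listed options is forbidden under the premises.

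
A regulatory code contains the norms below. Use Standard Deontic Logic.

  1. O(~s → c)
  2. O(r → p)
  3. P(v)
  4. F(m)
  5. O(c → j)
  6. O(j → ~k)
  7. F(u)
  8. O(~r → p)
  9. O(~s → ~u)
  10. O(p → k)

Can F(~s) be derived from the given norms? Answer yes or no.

Premises 8 and 2 are O(~r → p) and O(r → p); every ideal world satisfies ~r or r, so in either case p holds — hence O(p).
From O(p) and premise 10, O(p → k), we obtain O(k).
Premise 6, O(j → ~k), contraposes to O(k → ~j); with O(k) we get O(~j).
The contrapositive of premise 5 (O(c → j)) is O(~j → ~c), and O(~j) is already established, so O(~c).
The contrapositive of premise 1 (O(~s → c)) is O(~c → s), and O(~c) is already established, so O(s).
Premises 3, 4, 7, 9 do not contribute to this derivation.
So O(s) holds, i.e. F(~s). The claim follows.

Yes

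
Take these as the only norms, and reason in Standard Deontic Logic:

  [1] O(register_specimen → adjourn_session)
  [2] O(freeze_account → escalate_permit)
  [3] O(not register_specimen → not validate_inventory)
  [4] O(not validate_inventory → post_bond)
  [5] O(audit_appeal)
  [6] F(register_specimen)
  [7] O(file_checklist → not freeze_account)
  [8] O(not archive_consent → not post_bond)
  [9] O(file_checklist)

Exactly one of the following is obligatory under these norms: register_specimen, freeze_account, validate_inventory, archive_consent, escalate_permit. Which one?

archive_consent

Premise 6 is F(register_specimen), i.e. O(not register_specimen).
Applying K to premise 3 (O(not register_specimen → not validate_inventory)) and O(not register_specimen) yields O(not validate_inventory).
Premise 4 is O(not validate_inventory → post_bond); since O(not validate_inventory), deontic closure gives O(post_bond).
The contrapositive of premise 8 (O(not archive_consent → not post_bond)) is O(post_bond → archive_consent), and O(post_bond) is already established, so O(archive_consent).
So O(archive_consent) holds — archive_consent is obligatory. None of the other listed options is made obligatory by any chain of premises.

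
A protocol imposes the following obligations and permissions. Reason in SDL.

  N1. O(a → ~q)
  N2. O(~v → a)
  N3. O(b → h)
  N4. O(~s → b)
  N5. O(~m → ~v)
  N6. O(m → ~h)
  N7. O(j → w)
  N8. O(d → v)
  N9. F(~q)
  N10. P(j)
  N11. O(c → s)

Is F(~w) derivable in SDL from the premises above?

Premise 7 is O(j → w), but O(j) is not derivable from the premises (the permission P(j) asserts only ~O(~j), not O(j)), so it does not yield O(w).
No other premise forces O(w). An ideal world satisfying every premise can still have ~w true, so F(~w) is not derivable.

No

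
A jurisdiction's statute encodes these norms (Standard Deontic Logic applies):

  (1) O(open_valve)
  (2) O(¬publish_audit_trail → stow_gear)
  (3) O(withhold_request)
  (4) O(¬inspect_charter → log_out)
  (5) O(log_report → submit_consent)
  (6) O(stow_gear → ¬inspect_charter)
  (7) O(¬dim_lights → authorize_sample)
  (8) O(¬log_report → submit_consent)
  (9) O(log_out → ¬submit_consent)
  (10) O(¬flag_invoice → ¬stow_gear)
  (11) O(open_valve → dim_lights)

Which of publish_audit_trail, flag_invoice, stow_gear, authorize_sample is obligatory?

publish_audit_trail

Premises 5 and 8 cover both cases: O(log_report → submit_consent) and O(¬log_report → submit_consent). Since log_report ∨ ¬log_report is a tautology, O(submit_consent) follows.
Premise 9 is O(log_out → ¬submit_consent); contrapositively O(submit_consent → ¬log_out). Since O(submit_consent) holds, K gives O(¬log_out).
The contrapositive of premise 4 (O(¬inspect_charter → log_out)) is O(¬log_out → inspect_charter), and O(¬log_out) is already established, so O(inspect_charter).
Premise 6, O(stow_gear → ¬inspect_charter), contraposes to O(inspect_charter → ¬stow_gear); with O(inspect_charter) we get O(¬stow_gear).
Premise 2 is O(¬publish_audit_trail → stow_gear); contrapositively O(¬stow_gear → publish_audit_trail). Since O(¬stow_gear) holds, K gives O(publish_audit_trail).
So O(publish_audit_trail) holds — publish_audit_trail is obligatory. None of the other listed options is made obligatory by any chain of premises.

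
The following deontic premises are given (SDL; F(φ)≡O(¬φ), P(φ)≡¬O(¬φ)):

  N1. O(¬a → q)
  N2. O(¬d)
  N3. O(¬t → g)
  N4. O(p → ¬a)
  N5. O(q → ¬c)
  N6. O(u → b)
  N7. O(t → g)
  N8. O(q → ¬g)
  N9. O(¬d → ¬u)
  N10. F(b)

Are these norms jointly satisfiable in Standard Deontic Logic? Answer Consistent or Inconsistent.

Premise 6 is O(u → b), but O(u) is not derivable from the premises, so it does not yield O(b).
So O(b) is not derivable, and the apparent clash with O(¬b) does not arise.
A world satisfying every obligation exists (e.g. a=true, b=false, c=false, d=false, g=true, p=false, q=false, t=false, u=false); no atom is both obligatory and forbidden, so the set is consistent.

Consistent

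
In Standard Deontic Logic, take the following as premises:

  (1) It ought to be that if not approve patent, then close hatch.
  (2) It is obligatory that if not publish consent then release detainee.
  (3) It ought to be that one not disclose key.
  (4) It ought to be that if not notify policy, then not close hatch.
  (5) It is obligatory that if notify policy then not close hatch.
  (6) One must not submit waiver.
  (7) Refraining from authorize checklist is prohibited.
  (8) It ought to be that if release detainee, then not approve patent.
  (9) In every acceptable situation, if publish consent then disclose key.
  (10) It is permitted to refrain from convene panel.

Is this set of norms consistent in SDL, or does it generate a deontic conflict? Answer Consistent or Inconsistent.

By case analysis on notify_policy: premise 5 gives O(notify_policy → ¬close_hatch) and premise 4 gives O(¬notify_policy → ¬close_hatch), so O(¬close_hatch) either way.
The contrapositive of premise 1 (O(¬approve_patent → close_hatch)) is O(¬close_hatch → approve_patent), and O(¬close_hatch) is already established, so O(approve_patent).
The contrapositive of premise 8 (O(release_detainee → ¬approve_patent)) is O(approve_patent → ¬release_detainee), and O(approve_patent) is already established, so O(¬release_detainee).
Premise 2, O(¬publish_consent → release_detainee), contraposes to O(¬release_detainee → publish_consent); with O(¬release_detainee) we get O(publish_consent).
Premise 9 is O(publish_consent → disclose_key); since O(publish_consent), deontic closure gives O(disclose_key).
Yet premise 3 states O(¬disclose_key).
We now have both O(disclose_key) and O(¬disclose_key) — disclose_key is simultaneously obligatory and forbidden, violating the D-axiom.

Inconsistent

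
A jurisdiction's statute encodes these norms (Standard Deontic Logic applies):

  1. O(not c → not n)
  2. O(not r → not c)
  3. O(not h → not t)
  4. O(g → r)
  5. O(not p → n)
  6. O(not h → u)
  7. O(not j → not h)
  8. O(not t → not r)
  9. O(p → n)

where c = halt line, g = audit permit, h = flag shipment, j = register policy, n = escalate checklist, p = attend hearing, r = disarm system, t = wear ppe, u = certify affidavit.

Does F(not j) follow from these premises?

Premises 9 and 5 are O(p → n) and O(not p → n); every ideal world satisfies p or not p, so in either case n holds — hence O(n).
Premise 1, O(not c → not n), contraposes to O(n → c); with O(n) we get O(c).
Premise 2 is O(not r → not c); contrapositively O(c → r). Since O(c) holds, K gives O(r).
Premise 8 is O(not t → not r); contrapositively O(r → t). Since O(r) holds, K gives O(t).
The contrapositive of premise 3 (O(not h → not t)) is O(t → h), and O(t) is already established, so O(h).
Premise 7, O(not j → not h), contraposes to O(h → j); with O(h) we get O(j).
Premises 4, 6 do not contribute to this derivation.
So O(j) holds, i.e. F(not j). The claim follows.

Yes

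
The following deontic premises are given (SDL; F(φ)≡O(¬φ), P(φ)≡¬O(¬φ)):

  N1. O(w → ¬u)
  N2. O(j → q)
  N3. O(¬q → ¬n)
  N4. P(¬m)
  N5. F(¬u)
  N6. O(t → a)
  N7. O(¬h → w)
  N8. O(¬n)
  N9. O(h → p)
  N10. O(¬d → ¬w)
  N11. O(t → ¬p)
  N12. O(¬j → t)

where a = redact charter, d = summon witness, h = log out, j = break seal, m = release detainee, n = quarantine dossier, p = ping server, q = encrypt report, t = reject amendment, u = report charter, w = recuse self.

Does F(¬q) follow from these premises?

Yes

Premise 5, F(¬u), is equivalent to O(u).
Premise 1 is O(w → ¬u); contrapositively O(u → ¬w). Since O(u) holds, K gives O(¬w).
Premise 7, O(¬h → w), contraposes to O(¬w → h); with O(¬w) we get O(h).
With premise 9, O(h → p), the K-axiom yields O(p).
The contrapositive of premise 11 (O(t → ¬p)) is O(p → ¬t), and O(p) is already established, so O(¬t).
Premise 12, O(¬j → t), contraposes to O(¬t → j); with O(¬t) we get O(j).
From O(j) and premise 2, O(j → q), we obtain O(q).
Premises 3, 4, 6, 8, 10 do not contribute to this derivation.
So O(q) holds, i.e. F(¬q). The claim follows.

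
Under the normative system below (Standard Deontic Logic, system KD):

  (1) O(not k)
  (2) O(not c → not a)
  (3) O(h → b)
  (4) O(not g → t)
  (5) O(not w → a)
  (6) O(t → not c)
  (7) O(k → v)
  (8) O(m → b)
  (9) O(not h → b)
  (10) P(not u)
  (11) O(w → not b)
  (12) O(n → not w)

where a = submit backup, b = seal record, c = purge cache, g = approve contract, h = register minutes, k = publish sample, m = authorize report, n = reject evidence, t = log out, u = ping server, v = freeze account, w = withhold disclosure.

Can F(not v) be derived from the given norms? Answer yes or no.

Premise 7 is O(k → v), but O(k) is not derivable from the premises, so it does not yield O(v).
No other premise forces O(v). An ideal world satisfying every premise can still have not v true, so F(not v) is not derivable.

No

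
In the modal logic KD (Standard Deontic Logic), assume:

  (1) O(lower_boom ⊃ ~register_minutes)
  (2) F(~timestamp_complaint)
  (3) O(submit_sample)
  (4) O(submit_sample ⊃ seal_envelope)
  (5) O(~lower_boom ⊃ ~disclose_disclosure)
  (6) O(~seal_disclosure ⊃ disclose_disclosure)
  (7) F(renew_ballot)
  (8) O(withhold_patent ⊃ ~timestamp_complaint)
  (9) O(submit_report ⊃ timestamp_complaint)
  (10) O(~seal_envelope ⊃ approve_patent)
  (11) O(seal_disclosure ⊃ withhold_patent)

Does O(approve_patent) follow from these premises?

No

Premise 10 is O(~seal_envelope ⊃ approve_patent), but O(~seal_envelope) is not derivable from the premises, so it does not yield O(approve_patent).
No other premise forces O(approve_patent). An ideal world satisfying every premise can still have approve_patent false, so O(approve_patent) is not derivable.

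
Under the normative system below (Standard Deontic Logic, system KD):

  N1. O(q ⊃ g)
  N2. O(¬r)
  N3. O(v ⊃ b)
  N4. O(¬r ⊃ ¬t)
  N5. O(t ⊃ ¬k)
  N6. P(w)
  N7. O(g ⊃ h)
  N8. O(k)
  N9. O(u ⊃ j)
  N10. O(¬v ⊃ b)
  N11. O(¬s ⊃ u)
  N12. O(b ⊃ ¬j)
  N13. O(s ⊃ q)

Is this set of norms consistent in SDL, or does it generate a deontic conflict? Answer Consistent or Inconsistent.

Premise 5 is O(t ⊃ ¬k), but O(t) is not derivable from the premises, so it does not yield O(¬k).
So O(¬k) is not derivable, and the apparent clash with O(k) does not arise.
A world satisfying every obligation exists (e.g. b=true, g=true, h=true, j=false, k=true, q=true, r=false, s=true, t=false, u=false, v=false, w=false); no atom is both obligatory and forbidden, so the set is consistent.

Consistent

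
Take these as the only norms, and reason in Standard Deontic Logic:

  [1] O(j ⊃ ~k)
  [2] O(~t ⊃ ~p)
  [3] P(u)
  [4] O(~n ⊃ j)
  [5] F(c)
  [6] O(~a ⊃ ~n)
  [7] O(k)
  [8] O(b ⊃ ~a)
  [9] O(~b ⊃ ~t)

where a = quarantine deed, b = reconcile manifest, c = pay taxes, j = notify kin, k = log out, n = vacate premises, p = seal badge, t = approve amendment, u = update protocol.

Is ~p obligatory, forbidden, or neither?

Premise 7 gives O(k).
Premise 1, O(j ⊃ ~k), contraposes to O(k ⊃ ~j); with O(k) we get O(~j).
The contrapositive of premise 4 (O(~n ⊃ j)) is O(~j ⊃ n), and O(~j) is already established, so O(n).
Premise 6 is O(~a ⊃ ~n); contrapositively O(n ⊃ a). Since O(n) holds, K gives O(a).
Premise 8 is O(b ⊃ ~a); contrapositively O(a ⊃ ~b). Since O(a) holds, K gives O(~b).
From O(~b) and premise 9, O(~b ⊃ ~t), we obtain O(~t).
With premise 2, O(~t ⊃ ~p), the K-axiom yields O(~p).
Premises 3, 5 do not contribute to this derivation.
Hence ~p is obligatory.

Obligatory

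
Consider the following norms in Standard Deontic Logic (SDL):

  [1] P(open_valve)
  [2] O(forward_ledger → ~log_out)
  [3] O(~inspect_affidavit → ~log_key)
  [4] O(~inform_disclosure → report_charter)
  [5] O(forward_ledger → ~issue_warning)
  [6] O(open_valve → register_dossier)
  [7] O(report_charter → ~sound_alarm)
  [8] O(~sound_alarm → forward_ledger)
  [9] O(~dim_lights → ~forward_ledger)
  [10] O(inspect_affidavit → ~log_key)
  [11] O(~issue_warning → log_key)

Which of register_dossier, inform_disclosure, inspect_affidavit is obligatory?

Premises 3 and 10 cover both cases: O(~inspect_affidavit → ~log_key) and O(inspect_affidavit → ~log_key). Since ~inspect_affidavit ∨ inspect_affidavit is a tautology, O(~log_key) follows.
Premise 11 is O(~issue_warning → log_key); contrapositively O(~log_key → issue_warning). Since O(~log_key) holds, K gives O(issue_warning).
Premise 5, O(forward_ledger → ~issue_warning), contraposes to O(issue_warning → ~forward_ledger); with O(issue_warning) we get O(~forward_ledger).
Premise 8, O(~sound_alarm → forward_ledger), contraposes to O(~forward_ledger → sound_alarm); with O(~forward_ledger) we get O(sound_alarm).
Premise 7 is O(report_charter → ~sound_alarm); contrapositively O(sound_alarm → ~report_charter). Since O(sound_alarm) holds, K gives O(~report_charter).
Premise 4 is O(~inform_disclosure → report_charter); contrapositively O(~report_charter → inform_disclosure). Since O(~report_charter) holds, K gives O(inform_disclosure).
So O(inform_disclosure) holds — inform_disclosure is obligatory. None of the other listed options is made obligatory by any chain of premises.

inform_disclosure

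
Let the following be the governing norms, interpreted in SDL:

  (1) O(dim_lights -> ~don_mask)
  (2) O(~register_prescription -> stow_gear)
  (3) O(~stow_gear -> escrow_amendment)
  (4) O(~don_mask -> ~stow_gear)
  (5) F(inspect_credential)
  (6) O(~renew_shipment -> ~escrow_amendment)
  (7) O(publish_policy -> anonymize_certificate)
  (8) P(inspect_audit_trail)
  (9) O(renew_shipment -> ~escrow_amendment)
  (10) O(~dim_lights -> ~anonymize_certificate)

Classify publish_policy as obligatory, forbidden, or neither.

Forbidden

Premises 6 and 9 cover both cases: O(~renew_shipment -> ~escrow_amendment) and O(renew_shipment -> ~escrow_amendment). Since ~renew_shipment ∨ renew_shipment is a tautology, O(~escrow_amendment) follows.
Premise 3, O(~stow_gear -> escrow_amendment), contraposes to O(~escrow_amendment -> stow_gear); with O(~escrow_amendment) we get O(stow_gear).
Premise 4 is O(~don_mask -> ~stow_gear); contrapositively O(stow_gear -> don_mask). Since O(stow_gear) holds, K gives O(don_mask).
The contrapositive of premise 1 (O(dim_lights -> ~don_mask)) is O(don_mask -> ~dim_lights), and O(don_mask) is already established, so O(~dim_lights).
Premise 10 is O(~dim_lights -> ~anonymize_certificate); since O(~dim_lights), deontic closure gives O(~anonymize_certificate).
Premise 7, O(publish_policy -> anonymize_certificate), contraposes to O(~anonymize_certificate -> ~publish_policy); with O(~anonymize_certificate) we get O(~publish_policy).
Premises 2, 5, 8 do not contribute to this derivation.
Thus O(~publish_policy), which is F(publish_policy): publish_policy is forbidden.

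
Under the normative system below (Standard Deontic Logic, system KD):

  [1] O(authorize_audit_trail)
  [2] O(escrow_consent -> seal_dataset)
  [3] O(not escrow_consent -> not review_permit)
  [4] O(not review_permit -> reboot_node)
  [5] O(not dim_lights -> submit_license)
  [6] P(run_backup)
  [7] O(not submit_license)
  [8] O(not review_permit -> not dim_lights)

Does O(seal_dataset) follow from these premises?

Premise 7 gives O(not submit_license).
The contrapositive of premise 5 (O(not dim_lights -> submit_license)) is O(not submit_license -> dim_lights), and O(not submit_license) is already established, so O(dim_lights).
Premise 8 is O(not review_permit -> not dim_lights); contrapositively O(dim_lights -> review_permit). Since O(dim_lights) holds, K gives O(review_permit).
Premise 3, O(not escrow_consent -> not review_permit), contraposes to O(review_permit -> escrow_consent); with O(review_permit) we get O(escrow_consent).
With premise 2, O(escrow_consent -> seal_dataset), the K-axiom yields O(seal_dataset).
Premises 1, 4, 6 do not contribute to this derivation.
So O(seal_dataset) follows.

Yes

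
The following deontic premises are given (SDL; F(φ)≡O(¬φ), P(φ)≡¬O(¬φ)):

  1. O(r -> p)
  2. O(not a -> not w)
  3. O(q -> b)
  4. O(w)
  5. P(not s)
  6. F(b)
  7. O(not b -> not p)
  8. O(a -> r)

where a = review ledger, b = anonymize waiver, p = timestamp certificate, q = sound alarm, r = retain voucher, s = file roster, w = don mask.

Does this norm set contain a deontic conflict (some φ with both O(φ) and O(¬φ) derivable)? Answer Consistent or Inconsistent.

Inconsistent

Premise 4 gives O(w).
The contrapositive of premise 2 (O(not a -> not w)) is O(w -> a), and O(w) is already established, so O(a).
With premise 8, O(a -> r), the K-axiom yields O(r).
Applying K to premise 1 (O(r -> p)) and O(r) yields O(p).
The contrapositive of premise 7 (O(not b -> not p)) is O(p -> b), and O(p) is already established, so O(b).
However, F(b) at premise 6 amounts to O(not b).
We now have both O(b) and O(not b) — b is simultaneously obligatory and forbidden, violating the D-axiom.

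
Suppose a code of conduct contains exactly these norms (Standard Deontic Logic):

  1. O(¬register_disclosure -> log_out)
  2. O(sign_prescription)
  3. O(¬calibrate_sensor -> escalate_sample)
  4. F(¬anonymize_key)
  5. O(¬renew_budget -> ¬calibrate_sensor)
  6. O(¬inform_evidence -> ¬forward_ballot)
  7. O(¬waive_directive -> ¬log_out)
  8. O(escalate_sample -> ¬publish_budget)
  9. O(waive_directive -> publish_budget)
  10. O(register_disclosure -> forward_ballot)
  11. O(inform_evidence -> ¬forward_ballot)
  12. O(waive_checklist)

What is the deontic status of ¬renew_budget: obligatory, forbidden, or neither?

Forbidden

Premises 6 and 11 are O(¬inform_evidence -> ¬forward_ballot) and O(inform_evidence -> ¬forward_ballot); every ideal world satisfies ¬inform_evidence or inform_evidence, so in either case ¬forward_ballot holds — hence O(¬forward_ballot).
Premise 10, O(register_disclosure -> forward_ballot), contraposes to O(¬forward_ballot -> ¬register_disclosure); with O(¬forward_ballot) we get O(¬register_disclosure).
With premise 1, O(¬register_disclosure -> log_out), the K-axiom yields O(log_out).
Premise 7 is O(¬waive_directive -> ¬log_out); contrapositively O(log_out -> waive_directive). Since O(log_out) holds, K gives O(waive_directive).
With premise 9, O(waive_directive -> publish_budget), the K-axiom yields O(publish_budget).
Premise 8, O(escalate_sample -> ¬publish_budget), contraposes to O(publish_budget -> ¬escalate_sample); with O(publish_budget) we get O(¬escalate_sample).
Premise 3, O(¬calibrate_sensor -> escalate_sample), contraposes to O(¬escalate_sample -> calibrate_sensor); with O(¬escalate_sample) we get O(calibrate_sensor).
Premise 5 is O(¬renew_budget -> ¬calibrate_sensor); contrapositively O(calibrate_sensor -> renew_budget). Since O(calibrate_sensor) holds, K gives O(renew_budget).
Premises 2, 4, 12 do not contribute to this derivation.
Thus O(renew_budget), which is F(¬renew_budget): ¬renew_budget is forbidden.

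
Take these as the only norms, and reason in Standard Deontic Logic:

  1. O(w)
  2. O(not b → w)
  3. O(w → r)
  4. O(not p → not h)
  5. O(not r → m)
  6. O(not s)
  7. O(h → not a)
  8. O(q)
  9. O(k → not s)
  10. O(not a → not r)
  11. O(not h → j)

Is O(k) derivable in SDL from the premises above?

Premise 9 is O(k → not s); even if O(not s) held, inferring O(k) would be affirming the consequent — invalid.
No other premise forces O(k). An ideal world satisfying every premise can still have k false, so O(k) is not derivable.

No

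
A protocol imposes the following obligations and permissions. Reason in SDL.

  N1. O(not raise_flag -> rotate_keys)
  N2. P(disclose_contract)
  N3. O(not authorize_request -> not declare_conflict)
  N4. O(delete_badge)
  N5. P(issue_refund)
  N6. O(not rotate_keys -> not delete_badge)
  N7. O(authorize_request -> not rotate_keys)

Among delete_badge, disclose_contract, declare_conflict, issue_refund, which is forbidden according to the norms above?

declare_conflict

From premise 4 we have O(delete_badge).
The contrapositive of premise 6 (O(not rotate_keys -> not delete_badge)) is O(delete_badge -> rotate_keys), and O(delete_badge) is already established, so O(rotate_keys).
Premise 7, O(authorize_request -> not rotate_keys), contraposes to O(rotate_keys -> not authorize_request); with O(rotate_keys) we get O(not authorize_request).
From O(not authorize_request) and premise 3, O(not authorize_request -> not declare_conflict), we obtain O(not declare_conflict).
So O(not declare_conflict) holds, i.e. declare_conflict is forbidden. None of the other listed options is forbidden under the premises.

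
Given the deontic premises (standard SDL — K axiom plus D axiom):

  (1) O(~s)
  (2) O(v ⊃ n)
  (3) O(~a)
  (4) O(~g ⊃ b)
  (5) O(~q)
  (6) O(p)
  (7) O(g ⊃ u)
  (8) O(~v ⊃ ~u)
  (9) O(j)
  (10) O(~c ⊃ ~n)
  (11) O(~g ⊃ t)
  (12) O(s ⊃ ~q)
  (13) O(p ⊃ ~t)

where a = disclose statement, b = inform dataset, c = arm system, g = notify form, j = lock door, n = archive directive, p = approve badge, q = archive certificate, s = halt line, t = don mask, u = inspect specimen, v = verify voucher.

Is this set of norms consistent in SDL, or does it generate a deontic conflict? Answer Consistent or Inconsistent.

Premise 12 is O(s ⊃ ~q); even if O(~q) held, inferring O(s) would be affirming the consequent — invalid.
So O(s) is not derivable, and the apparent clash with O(~s) does not arise.
A world satisfying every obligation exists (e.g. a=false, b=false, c=true, g=true, j=true, n=true, p=true, q=false, s=false, t=false, u=true, v=true); no atom is both obligatory and forbidden, so the set is consistent.

Consistent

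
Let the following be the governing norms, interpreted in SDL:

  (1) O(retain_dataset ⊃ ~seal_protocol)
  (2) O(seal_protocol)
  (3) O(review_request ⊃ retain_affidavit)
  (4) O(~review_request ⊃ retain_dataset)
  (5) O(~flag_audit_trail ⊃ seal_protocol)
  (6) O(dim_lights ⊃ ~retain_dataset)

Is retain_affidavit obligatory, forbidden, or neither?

Premise 2 gives O(seal_protocol).
Premise 1, O(retain_dataset ⊃ ~seal_protocol), contraposes to O(seal_protocol ⊃ ~retain_dataset); with O(seal_protocol) we get O(~retain_dataset).
Premise 4, O(~review_request ⊃ retain_dataset), contraposes to O(~retain_dataset ⊃ review_request); with O(~retain_dataset) we get O(review_request).
Premise 3 is O(review_request ⊃ retain_affidavit); since O(review_request), deontic closure gives O(retain_affidavit).
Premises 5, 6 do not contribute to this derivation.
Hence retain_affidavit is obligatory.

Obligatory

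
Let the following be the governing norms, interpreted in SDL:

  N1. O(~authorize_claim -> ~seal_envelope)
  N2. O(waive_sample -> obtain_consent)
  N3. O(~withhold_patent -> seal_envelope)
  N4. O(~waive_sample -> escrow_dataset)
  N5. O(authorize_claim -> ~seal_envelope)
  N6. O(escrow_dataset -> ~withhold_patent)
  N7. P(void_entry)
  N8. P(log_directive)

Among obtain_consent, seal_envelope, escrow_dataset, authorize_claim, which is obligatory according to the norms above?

By case analysis on ~authorize_claim: premise 1 gives O(~authorize_claim -> ~seal_envelope) and premise 5 gives O(authorize_claim -> ~seal_envelope), so O(~seal_envelope) either way.
Premise 3 is O(~withhold_patent -> seal_envelope); contrapositively O(~seal_envelope -> withhold_patent). Since O(~seal_envelope) holds, K gives O(withhold_patent).
Premise 6 is O(escrow_dataset -> ~withhold_patent); contrapositively O(withhold_patent -> ~escrow_dataset). Since O(withhold_patent) holds, K gives O(~escrow_dataset).
The contrapositive of premise 4 (O(~waive_sample -> escrow_dataset)) is O(~escrow_dataset -> waive_sample), and O(~escrow_dataset) is already established, so O(waive_sample).
Applying K to premise 2 (O(waive_sample -> obtain_consent)) and O(waive_sample) yields O(obtain_consent).
So O(obtain_consent) holds — obtain_consent is obligatory. None of the other listed options is made obligatory by any chain of premises.

obtain_consent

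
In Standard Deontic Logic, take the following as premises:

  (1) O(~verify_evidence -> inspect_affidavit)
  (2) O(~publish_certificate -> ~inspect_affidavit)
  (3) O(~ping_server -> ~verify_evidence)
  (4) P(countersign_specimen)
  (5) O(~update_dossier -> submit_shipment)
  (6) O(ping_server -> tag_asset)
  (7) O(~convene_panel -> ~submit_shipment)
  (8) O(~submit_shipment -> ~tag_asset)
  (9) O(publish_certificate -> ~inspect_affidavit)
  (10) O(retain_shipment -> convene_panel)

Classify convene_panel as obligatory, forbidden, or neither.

Premises 2 and 9 are O(~publish_certificate -> ~inspect_affidavit) and O(publish_certificate -> ~inspect_affidavit); every ideal world satisfies ~publish_certificate or publish_certificate, so in either case ~inspect_affidavit holds — hence O(~inspect_affidavit).
The contrapositive of premise 1 (O(~verify_evidence -> inspect_affidavit)) is O(~inspect_affidavit -> verify_evidence), and O(~inspect_affidavit) is already established, so O(verify_evidence).
Premise 3, O(~ping_server -> ~verify_evidence), contraposes to O(verify_evidence -> ping_server); with O(verify_evidence) we get O(ping_server).
Premise 6 is O(ping_server -> tag_asset); since O(ping_server), deontic closure gives O(tag_asset).
Premise 8 is O(~submit_shipment -> ~tag_asset); contrapositively O(tag_asset -> submit_shipment). Since O(tag_asset) holds, K gives O(submit_shipment).
Premise 7 is O(~convene_panel -> ~submit_shipment); contrapositively O(submit_shipment -> convene_panel). Since O(submit_shipment) holds, K gives O(convene_panel).
Premises 4, 5, 10 do not contribute to this derivation.
Hence convene_panel is obligatory.

Obligatory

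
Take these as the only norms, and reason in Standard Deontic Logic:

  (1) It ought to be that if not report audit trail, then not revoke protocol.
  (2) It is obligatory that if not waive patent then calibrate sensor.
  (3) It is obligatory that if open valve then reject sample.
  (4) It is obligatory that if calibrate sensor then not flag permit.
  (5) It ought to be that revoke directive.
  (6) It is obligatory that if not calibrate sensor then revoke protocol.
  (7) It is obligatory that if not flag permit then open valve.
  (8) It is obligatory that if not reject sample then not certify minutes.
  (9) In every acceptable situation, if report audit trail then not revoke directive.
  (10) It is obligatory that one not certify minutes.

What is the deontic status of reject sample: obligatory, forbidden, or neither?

Obligatory

From premise 5 we have O(revoke_directive).
Premise 9 is O(report_audit_trail → ¬revoke_directive); contrapositively O(revoke_directive → ¬report_audit_trail). Since O(revoke_directive) holds, K gives O(¬report_audit_trail).
Premise 1 is O(¬report_audit_trail → ¬revoke_protocol); since O(¬report_audit_trail), deontic closure gives O(¬revoke_protocol).
Premise 6 is O(¬calibrate_sensor → revoke_protocol); contrapositively O(¬revoke_protocol → calibrate_sensor). Since O(¬revoke_protocol) holds, K gives O(calibrate_sensor).
With premise 4, O(calibrate_sensor → ¬flag_permit), the K-axiom yields O(¬flag_permit).
Premise 7 is O(¬flag_permit → open_valve); since O(¬flag_permit), deontic closure gives O(open_valve).
Premise 3 is O(open_valve → reject_sample); since O(open_valve), deontic closure gives O(reject_sample).
Premises 2, 8, 10 do not contribute to this derivation.
Hence reject_sample is obligatory.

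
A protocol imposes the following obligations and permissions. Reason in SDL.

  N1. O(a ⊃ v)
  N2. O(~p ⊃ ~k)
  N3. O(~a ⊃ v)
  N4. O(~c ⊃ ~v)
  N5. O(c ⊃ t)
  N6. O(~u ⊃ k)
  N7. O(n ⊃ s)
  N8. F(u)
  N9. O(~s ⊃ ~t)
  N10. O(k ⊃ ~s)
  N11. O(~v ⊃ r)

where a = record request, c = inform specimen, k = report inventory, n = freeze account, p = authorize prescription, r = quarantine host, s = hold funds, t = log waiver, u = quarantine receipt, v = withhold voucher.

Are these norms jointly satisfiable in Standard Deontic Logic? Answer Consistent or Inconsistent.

Premises 3 and 1 cover both cases: O(~a ⊃ v) and O(a ⊃ v). Since ~a ∨ a is a tautology, O(v) follows.
Premise 4, O(~c ⊃ ~v), contraposes to O(v ⊃ c); with O(v) we get O(c).
With premise 5, O(c ⊃ t), the K-axiom yields O(t).
Premise 9, O(~s ⊃ ~t), contraposes to O(t ⊃ s); with O(t) we get O(s).
The contrapositive of premise 10 (O(k ⊃ ~s)) is O(s ⊃ ~k), and O(s) is already established, so O(~k).
Premise 6 is O(~u ⊃ k); contrapositively O(~k ⊃ u). Since O(~k) holds, K gives O(u).
Yet premise 8 is F(u), i.e. O(~u).
We now have both O(u) and O(~u) — u is simultaneously obligatory and forbidden, violating the D-axiom.

Inconsistent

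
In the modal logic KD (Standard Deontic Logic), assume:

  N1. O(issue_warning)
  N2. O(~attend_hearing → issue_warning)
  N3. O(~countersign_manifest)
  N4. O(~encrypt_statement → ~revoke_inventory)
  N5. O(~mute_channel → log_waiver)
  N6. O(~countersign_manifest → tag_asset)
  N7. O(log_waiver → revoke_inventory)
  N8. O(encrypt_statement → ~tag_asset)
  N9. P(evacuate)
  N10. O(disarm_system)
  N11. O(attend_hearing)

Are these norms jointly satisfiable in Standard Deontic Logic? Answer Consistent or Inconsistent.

Premise 2 is O(~attend_hearing → issue_warning); even if O(issue_warning) held, inferring O(~attend_hearing) would be affirming the consequent — invalid.
So O(~attend_hearing) is not derivable, and the apparent clash with O(attend_hearing) does not arise.
A world satisfying every obligation exists (e.g. attend_hearing=true, countersign_manifest=false, disarm_system=true, encrypt_statement=false, evacuate=false, issue_warning=true, log_waiver=false, mute_channel=true, revoke_inventory=false, tag_asset=true); no atom is both obligatory and forbidden, so the set is consistent.

Consistent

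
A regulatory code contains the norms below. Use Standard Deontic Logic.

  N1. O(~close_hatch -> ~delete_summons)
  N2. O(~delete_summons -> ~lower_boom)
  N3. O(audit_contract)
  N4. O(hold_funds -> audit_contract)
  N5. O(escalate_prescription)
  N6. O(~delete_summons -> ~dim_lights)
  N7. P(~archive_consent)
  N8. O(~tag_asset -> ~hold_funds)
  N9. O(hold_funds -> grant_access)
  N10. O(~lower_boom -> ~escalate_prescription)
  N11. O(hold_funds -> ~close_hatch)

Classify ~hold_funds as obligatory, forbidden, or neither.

Obligatory

Premise 5 states O(escalate_prescription) outright.
The contrapositive of premise 10 (O(~lower_boom -> ~escalate_prescription)) is O(escalate_prescription -> lower_boom), and O(escalate_prescription) is already established, so O(lower_boom).
Premise 2, O(~delete_summons -> ~lower_boom), contraposes to O(lower_boom -> delete_summons); with O(lower_boom) we get O(delete_summons).
The contrapositive of premise 1 (O(~close_hatch -> ~delete_summons)) is O(delete_summons -> close_hatch), and O(delete_summons) is already established, so O(close_hatch).
Premise 11, O(hold_funds -> ~close_hatch), contraposes to O(close_hatch -> ~hold_funds); with O(close_hatch) we get O(~hold_funds).
Premises 3, 4, 6, 7, 8, 9 do not contribute to this derivation.
Hence ~hold_funds is obligatory.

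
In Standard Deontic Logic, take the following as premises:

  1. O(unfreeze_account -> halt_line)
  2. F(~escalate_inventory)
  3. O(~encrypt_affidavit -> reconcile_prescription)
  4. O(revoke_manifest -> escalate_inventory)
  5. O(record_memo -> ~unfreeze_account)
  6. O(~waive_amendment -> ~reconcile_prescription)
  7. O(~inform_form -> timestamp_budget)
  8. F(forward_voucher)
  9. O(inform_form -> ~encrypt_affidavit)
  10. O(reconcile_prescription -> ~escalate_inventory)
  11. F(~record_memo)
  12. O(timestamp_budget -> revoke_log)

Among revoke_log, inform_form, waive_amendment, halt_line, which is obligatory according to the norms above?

revoke_log

F(~escalate_inventory) at premise 2 means O(escalate_inventory).
Premise 10 is O(reconcile_prescription -> ~escalate_inventory); contrapositively O(escalate_inventory -> ~reconcile_prescription). Since O(escalate_inventory) holds, K gives O(~reconcile_prescription).
Premise 3, O(~encrypt_affidavit -> reconcile_prescription), contraposes to O(~reconcile_prescription -> encrypt_affidavit); with O(~reconcile_prescription) we get O(encrypt_affidavit).
The contrapositive of premise 9 (O(inform_form -> ~encrypt_affidavit)) is O(encrypt_affidavit -> ~inform_form), and O(encrypt_affidavit) is already established, so O(~inform_form).
Applying K to premise 7 (O(~inform_form -> timestamp_budget)) and O(~inform_form) yields O(timestamp_budget).
With premise 12, O(timestamp_budget -> revoke_log), the K-axiom yields O(revoke_log).
So O(revoke_log) holds — revoke_log is obligatory. None of the other listed options is made obligatory by any chain of premises.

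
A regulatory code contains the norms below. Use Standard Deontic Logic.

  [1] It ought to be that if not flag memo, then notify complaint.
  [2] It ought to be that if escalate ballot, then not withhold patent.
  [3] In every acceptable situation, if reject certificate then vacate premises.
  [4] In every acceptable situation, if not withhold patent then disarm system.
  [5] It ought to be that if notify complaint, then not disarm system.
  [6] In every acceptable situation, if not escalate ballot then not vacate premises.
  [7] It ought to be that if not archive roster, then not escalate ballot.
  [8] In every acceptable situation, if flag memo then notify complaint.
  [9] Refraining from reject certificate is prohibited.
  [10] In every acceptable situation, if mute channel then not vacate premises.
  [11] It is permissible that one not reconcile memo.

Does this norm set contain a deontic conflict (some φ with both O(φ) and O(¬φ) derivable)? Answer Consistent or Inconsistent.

Inconsistent

Premises 1 and 8 cover both cases: O(¬flag_memo → notify_complaint) and O(flag_memo → notify_complaint). Since ¬flag_memo ∨ flag_memo is a tautology, O(notify_complaint) follows.
With premise 5, O(notify_complaint → ¬disarm_system), the K-axiom yields O(¬disarm_system).
Premise 4, O(¬withhold_patent → disarm_system), contraposes to O(¬disarm_system → withhold_patent); with O(¬disarm_system) we get O(withhold_patent).
Premise 2 is O(escalate_ballot → ¬withhold_patent); contrapositively O(withhold_patent → ¬escalate_ballot). Since O(withhold_patent) holds, K gives O(¬escalate_ballot).
Premise 6 is O(¬escalate_ballot → ¬vacate_premises); since O(¬escalate_ballot), deontic closure gives O(¬vacate_premises).
The contrapositive of premise 3 (O(reject_certificate → vacate_premises)) is O(¬vacate_premises → ¬reject_certificate), and O(¬vacate_premises) is already established, so O(¬reject_certificate).
But premise 9, F(¬reject_certificate), means O(reject_certificate).
We now have both O(¬reject_certificate) and O(reject_certificate) — reject_certificate is simultaneously obligatory and forbidden, violating the D-axiom.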